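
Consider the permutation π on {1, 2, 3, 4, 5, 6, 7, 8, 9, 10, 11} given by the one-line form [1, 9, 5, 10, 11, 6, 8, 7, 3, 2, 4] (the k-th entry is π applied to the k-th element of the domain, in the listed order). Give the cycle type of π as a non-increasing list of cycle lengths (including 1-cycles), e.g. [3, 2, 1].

[7, 2, 1, 1]

The disjoint cycles are (1)(2, 9, 3, 5, 11, 4, 10)(6)(7, 8), with lengths 7, 2, 1, 1 in non-increasing order.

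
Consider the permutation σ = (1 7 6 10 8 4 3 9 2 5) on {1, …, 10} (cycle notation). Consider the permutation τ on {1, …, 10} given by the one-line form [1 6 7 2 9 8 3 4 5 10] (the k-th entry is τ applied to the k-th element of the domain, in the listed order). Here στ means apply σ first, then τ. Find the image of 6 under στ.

σ(6) = 10, then τ(10) = 10; composing gives (στ)(6) = 10.

10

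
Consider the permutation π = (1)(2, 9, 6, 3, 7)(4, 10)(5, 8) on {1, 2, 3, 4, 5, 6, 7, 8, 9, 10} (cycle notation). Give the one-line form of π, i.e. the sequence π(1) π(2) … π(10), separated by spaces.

Reading each image from the cycles: 1↦1, 2↦9, 3↦7, 4↦10, 5↦8, 6↦3, 7↦2, 8↦5, 9↦6, 10↦4.
So the one-line form is 1 9 7 10 8 3 2 5 6 4.

1 9 7 10 8 3 2 5 6 4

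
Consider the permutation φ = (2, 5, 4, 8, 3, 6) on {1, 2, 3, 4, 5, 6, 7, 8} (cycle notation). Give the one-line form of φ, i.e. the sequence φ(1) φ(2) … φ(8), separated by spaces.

Image by image: 1→1, 2→5, 3→6, 4→8, 5→4, 6→2, 7→7, 8→3.
Listing these in domain order gives 1 5 6 8 4 2 7 3.

1 5 6 8 4 2 7 3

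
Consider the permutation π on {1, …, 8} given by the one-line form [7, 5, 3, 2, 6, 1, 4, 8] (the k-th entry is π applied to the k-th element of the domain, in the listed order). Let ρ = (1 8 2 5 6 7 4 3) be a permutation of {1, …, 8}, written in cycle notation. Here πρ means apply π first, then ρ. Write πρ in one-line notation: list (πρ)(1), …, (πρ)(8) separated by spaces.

4 6 1 5 7 8 3 2

(πρ)(x) = ρ(π(x)). Computing each image: ρ(π(1)) = ρ(7) = 4, ρ(π(2)) = ρ(5) = 6, ρ(π(3)) = ρ(3) = 1, ρ(π(4)) = ρ(2) = 5, ρ(π(5)) = ρ(6) = 7, ρ(π(6)) = ρ(1) = 8, ρ(π(7)) = ρ(4) = 3, ρ(π(8)) = ρ(8) = 2.
Hence πρ = [4 6 1 5 7 8 3 2].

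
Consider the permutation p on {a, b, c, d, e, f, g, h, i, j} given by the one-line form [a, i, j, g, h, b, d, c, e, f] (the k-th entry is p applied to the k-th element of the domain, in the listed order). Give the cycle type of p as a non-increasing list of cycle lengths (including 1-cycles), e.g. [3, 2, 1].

[7, 2, 1]

The disjoint cycles are (a)(b i e h c j f)(d g), with lengths 7, 2, 1 in non-increasing order.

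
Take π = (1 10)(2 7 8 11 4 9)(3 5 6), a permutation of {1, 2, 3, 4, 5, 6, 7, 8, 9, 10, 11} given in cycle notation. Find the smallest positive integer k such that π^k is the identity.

The disjoint cycles have lengths 6, 3, 2.
The order is lcm(6, 3, 2) = 6.

6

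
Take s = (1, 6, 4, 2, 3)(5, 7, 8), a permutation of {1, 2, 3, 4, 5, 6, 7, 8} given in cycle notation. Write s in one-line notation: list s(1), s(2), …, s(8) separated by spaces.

Reading each image from the cycles: 1↦6, 2↦3, 3↦1, 4↦2, 5↦7, 6↦4, 7↦8, 8↦5.
So the one-line form is 6 3 1 2 7 4 8 5.

6 3 1 2 7 4 8 5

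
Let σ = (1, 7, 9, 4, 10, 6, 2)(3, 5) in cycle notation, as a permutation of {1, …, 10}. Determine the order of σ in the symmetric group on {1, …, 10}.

The disjoint cycles have lengths 7, 2, 1.
Since disjoint cycles commute, ord(σ) = lcm(7, 2) = 14.

14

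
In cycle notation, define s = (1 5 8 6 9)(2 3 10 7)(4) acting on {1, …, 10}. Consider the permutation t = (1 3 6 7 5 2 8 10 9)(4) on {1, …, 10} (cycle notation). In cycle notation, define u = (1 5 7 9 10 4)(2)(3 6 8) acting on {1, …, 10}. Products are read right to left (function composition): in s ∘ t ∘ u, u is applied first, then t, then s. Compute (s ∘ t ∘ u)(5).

(s ∘ t ∘ u)(5) = s(t(u(5))). u(5) = 7, then t(7) = 5, then s(5) = 8, so the result is 8.

8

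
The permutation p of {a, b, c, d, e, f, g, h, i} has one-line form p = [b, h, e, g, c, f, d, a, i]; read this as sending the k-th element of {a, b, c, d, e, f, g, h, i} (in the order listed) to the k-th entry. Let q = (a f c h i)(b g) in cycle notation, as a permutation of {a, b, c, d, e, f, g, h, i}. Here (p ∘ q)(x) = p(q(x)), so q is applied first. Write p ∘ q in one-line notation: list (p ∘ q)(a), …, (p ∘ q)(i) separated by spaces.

Chase each element through q then p: a → f → f; b → g → d; c → h → a; d → d → g; e → e → c; f → c → e; g → b → h; h → i → i; i → a → b.
So p ∘ q in one-line form is f d a g c e h i b.

f d a g c e h i b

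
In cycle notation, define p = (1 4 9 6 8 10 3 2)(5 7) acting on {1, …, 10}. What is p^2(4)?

6

4 lies in the 8-cycle (1 4 9 6 8 10 3 2).
Advancing 2 steps from 4: 4 → 9 → 6.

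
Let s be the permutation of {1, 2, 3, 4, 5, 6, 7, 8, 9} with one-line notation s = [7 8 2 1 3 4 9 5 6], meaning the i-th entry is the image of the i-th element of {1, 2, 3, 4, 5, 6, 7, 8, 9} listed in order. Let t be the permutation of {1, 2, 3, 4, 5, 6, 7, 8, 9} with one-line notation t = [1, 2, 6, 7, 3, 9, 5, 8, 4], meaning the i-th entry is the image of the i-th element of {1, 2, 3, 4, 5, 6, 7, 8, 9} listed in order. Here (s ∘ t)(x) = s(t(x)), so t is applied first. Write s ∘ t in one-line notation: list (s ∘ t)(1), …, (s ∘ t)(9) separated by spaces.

7 8 4 9 2 6 3 5 1

For each element, apply t then s: 1 → 1 → 7; 2 → 2 → 8; 3 → 6 → 4; 4 → 7 → 9; 5 → 3 → 2; 6 → 9 → 6; 7 → 5 → 3; 8 → 8 → 5; 9 → 4 → 1.
Collecting the images, s ∘ t = [7 8 4 9 2 6 3 5 1].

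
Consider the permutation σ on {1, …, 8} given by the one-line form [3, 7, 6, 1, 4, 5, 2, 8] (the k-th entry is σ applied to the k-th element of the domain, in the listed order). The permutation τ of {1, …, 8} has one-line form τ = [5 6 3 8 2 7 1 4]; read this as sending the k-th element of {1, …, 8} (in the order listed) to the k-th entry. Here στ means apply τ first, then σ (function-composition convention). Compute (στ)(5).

First apply τ: τ(5) = 2, then σ(2) = 7. Thus (στ)(5) = 7.

7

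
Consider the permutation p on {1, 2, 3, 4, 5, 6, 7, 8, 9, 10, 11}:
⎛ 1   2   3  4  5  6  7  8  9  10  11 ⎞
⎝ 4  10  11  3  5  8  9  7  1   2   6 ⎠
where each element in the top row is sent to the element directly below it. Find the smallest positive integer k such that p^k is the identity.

Writing p as disjoint cycles, the cycle lengths are 8, 2, 1.
The order of p is the least common multiple of its cycle lengths: lcm(8, 2) = 8.

8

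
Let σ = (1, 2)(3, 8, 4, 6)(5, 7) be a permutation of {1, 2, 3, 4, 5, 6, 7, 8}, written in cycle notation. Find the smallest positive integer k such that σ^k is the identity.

4

The cycle type of σ is (4, 2, 2).
The order of σ is the least common multiple of its cycle lengths: lcm(4, 2, 2) = 4.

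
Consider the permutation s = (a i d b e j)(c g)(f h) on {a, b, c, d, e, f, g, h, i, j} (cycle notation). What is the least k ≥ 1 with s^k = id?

6

The cycle type of s is (6, 2, 2).
The order is lcm(6, 2, 2) = 6.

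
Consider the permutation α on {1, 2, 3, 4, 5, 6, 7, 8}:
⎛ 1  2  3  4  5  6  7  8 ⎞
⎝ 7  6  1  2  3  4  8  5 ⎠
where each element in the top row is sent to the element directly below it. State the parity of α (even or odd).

even

In disjoint-cycle form the cycle lengths are 5, 3.
A cycle is odd iff its length is even; α has 0 even-length cycles, so sgn(α) = (−1)^0 and α is even.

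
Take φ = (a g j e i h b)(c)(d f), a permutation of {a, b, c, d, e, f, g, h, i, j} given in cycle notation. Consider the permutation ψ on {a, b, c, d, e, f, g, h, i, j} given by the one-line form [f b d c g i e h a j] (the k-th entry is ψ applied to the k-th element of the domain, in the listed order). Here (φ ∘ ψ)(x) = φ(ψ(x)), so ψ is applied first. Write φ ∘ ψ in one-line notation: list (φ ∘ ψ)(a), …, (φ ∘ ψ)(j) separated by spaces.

d a f c j h i b g e

(φ ∘ ψ)(x) = φ(ψ(x)). Computing each image: φ(ψ(a)) = φ(f) = d, φ(ψ(b)) = φ(b) = a, φ(ψ(c)) = φ(d) = f, φ(ψ(d)) = φ(c) = c, φ(ψ(e)) = φ(g) = j, φ(ψ(f)) = φ(i) = h, φ(ψ(g)) = φ(e) = i, φ(ψ(h)) = φ(h) = b, φ(ψ(i)) = φ(a) = g, φ(ψ(j)) = φ(j) = e.
Hence φ ∘ ψ = [d a f c j h i b g e].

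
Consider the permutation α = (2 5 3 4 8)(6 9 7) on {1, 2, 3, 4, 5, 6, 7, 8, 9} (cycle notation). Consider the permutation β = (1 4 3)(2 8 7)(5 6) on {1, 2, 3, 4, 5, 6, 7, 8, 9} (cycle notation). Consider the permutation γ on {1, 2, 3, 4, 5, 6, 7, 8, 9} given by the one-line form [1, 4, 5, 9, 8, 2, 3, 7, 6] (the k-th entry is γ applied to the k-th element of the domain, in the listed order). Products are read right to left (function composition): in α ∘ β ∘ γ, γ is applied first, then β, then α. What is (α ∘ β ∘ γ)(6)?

2

Chase 6: γ(6) = 2; β(2) = 8; α(8) = 2. Hence (α ∘ β ∘ γ)(6) = 2.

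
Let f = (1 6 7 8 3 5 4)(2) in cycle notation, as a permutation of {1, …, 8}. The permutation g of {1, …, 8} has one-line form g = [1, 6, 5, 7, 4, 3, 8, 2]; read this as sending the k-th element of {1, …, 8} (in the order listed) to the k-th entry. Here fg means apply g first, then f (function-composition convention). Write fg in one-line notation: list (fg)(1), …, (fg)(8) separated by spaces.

6 7 4 8 1 5 3 2

Chase each element through g then f: 1 → 1 → 6; 2 → 6 → 7; 3 → 5 → 4; 4 → 7 → 8; 5 → 4 → 1; 6 → 3 → 5; 7 → 8 → 3; 8 → 2 → 2.
Collecting the images, fg = [6 7 4 8 1 5 3 2].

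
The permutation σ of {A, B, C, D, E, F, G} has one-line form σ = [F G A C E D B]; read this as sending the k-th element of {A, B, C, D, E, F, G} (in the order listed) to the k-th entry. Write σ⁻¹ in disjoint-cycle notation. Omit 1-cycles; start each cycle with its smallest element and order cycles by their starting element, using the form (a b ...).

(A C D F)(B G)

First write σ in disjoint cycles: (A F D C)(B G).
Reversing each cycle (and rotating so the smallest element leads) gives σ⁻¹ = (A C D F)(B G).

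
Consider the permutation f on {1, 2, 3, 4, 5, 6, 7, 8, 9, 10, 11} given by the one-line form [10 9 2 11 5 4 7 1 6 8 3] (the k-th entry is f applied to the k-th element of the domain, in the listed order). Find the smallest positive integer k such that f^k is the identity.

Decomposing into disjoint cycles gives cycle lengths 6, 3, 1, 1.
The order of f is the least common multiple of its cycle lengths: lcm(6, 3) = 6.

6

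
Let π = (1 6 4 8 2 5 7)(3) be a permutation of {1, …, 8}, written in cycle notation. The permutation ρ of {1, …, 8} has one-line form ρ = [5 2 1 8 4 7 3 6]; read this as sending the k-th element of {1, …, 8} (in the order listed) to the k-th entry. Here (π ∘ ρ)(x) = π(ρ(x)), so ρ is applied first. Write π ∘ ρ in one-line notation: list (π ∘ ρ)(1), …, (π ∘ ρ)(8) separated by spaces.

7 5 6 2 8 1 3 4

For each element, apply ρ then π: 1 → 5 → 7; 2 → 2 → 5; 3 → 1 → 6; 4 → 8 → 2; 5 → 4 → 8; 6 → 7 → 1; 7 → 3 → 3; 8 → 6 → 4.
Collecting the images, π ∘ ρ = [7 5 6 2 8 1 3 4].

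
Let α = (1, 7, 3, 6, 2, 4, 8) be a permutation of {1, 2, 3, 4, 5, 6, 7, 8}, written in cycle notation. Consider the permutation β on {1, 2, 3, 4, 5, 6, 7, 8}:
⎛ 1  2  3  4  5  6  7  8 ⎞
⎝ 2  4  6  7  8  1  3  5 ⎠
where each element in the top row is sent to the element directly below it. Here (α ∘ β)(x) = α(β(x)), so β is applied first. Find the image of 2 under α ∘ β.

8

First apply β: β(2) = 4, then α(4) = 8. Thus (α ∘ β)(2) = 8.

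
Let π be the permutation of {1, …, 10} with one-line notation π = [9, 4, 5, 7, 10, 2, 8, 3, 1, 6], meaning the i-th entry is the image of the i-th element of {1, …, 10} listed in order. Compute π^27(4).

Tracing 4 → 7 → … returns to 4 after 8 steps, so 4 lies in an 8-cycle (2 4 7 8 3 5 10 6).
Powers repeat with period 8 on this cycle, and 27 mod 8 = 3, so π^27(4) = π^3(4).
Stepping 3 places around the cycle: 4 → 7 → 8 → 3.

3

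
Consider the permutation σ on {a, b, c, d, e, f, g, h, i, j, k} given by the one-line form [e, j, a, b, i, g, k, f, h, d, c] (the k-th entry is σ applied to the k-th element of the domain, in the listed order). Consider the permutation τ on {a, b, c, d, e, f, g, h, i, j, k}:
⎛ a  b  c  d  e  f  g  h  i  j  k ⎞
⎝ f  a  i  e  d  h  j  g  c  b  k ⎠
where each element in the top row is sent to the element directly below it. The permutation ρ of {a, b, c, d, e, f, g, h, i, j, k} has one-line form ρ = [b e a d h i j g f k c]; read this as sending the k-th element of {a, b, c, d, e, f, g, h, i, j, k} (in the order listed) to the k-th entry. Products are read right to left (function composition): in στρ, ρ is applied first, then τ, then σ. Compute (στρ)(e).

k

Apply the permutations in order: ρ(e) = h, then τ(h) = g, then σ(g) = k. So (στρ)(e) = k.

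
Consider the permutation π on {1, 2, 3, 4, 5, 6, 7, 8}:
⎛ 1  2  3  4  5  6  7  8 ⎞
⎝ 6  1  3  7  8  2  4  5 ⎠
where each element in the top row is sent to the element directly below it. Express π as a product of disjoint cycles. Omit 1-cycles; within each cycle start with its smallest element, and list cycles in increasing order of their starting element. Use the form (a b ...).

Iterating π from 1 gives 1 → 6 → 2 → 1; that is the 3-cycle (1 6 2).
Repeating from the next unused element and collecting all non-trivial cycles gives (1 6 2)(4 7)(5 8).

(1 6 2)(4 7)(5 8)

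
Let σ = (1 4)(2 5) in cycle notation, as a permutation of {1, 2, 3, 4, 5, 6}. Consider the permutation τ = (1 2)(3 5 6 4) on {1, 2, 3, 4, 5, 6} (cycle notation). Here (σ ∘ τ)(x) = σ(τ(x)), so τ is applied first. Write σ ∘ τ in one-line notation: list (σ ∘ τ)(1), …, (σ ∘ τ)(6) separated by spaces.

(σ ∘ τ)(x) = σ(τ(x)). Computing each image: σ(τ(1)) = σ(2) = 5, σ(τ(2)) = σ(1) = 4, σ(τ(3)) = σ(5) = 2, σ(τ(4)) = σ(3) = 3, σ(τ(5)) = σ(6) = 6, σ(τ(6)) = σ(4) = 1.
Hence σ ∘ τ = [5 4 2 3 6 1].

5 4 2 3 6 1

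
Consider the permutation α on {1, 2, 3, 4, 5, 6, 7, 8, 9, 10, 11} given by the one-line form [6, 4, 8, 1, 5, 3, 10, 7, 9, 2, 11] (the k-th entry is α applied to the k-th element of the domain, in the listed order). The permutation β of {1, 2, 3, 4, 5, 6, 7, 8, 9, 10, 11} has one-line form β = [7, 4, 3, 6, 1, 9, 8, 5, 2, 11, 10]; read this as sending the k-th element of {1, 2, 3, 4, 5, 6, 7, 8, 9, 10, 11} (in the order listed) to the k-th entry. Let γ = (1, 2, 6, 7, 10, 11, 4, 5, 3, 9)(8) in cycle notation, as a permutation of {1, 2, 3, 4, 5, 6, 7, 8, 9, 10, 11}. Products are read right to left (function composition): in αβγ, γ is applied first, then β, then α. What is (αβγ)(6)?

7

(αβγ)(6) = α(β(γ(6))). γ(6) = 7, then β(7) = 8, then α(8) = 7, so the result is 7.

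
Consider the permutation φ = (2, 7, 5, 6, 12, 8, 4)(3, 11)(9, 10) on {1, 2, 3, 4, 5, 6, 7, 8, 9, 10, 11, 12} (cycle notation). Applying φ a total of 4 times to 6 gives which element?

6 lies in the 7-cycle (2, 7, 5, 6, 12, 8, 4).
Advancing 4 steps from 6: 6 → 12 → 8 → 4 → 2.

2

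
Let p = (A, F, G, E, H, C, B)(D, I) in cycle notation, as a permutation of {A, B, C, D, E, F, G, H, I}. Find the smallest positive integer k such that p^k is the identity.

14

The cycle type of p is (7, 2).
The order of p is the least common multiple of its cycle lengths: lcm(7, 2) = 14.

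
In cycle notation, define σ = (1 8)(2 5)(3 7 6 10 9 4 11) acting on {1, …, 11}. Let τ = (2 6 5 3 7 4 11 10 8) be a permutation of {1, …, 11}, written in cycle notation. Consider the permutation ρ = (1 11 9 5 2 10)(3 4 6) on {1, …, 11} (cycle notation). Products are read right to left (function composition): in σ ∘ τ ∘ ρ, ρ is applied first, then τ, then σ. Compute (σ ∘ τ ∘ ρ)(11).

Chase 11: ρ(11) = 9; τ(9) = 9; σ(9) = 4. Hence (σ ∘ τ ∘ ρ)(11) = 4.

4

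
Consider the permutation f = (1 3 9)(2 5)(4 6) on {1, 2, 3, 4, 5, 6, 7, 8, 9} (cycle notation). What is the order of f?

The disjoint cycles have lengths 3, 2, 2, 1, 1.
The order is lcm(3, 2, 2) = 6.

6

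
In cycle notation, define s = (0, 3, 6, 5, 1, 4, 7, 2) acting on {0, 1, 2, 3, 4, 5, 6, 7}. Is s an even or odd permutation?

The cycle lengths are 8.
A cycle is odd iff its length is even; s has 1 even-length cycle, so sgn(s) = (−1)^1 and s is odd.

odd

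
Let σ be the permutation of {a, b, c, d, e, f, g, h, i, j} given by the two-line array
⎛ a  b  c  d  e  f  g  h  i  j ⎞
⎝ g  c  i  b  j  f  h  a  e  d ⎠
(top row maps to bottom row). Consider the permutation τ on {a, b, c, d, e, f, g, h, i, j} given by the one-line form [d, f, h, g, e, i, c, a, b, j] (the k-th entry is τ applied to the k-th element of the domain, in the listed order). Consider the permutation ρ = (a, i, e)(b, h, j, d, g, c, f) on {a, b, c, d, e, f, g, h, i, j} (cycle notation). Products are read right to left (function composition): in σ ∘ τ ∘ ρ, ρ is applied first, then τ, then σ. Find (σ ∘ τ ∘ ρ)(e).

b

(σ ∘ τ ∘ ρ)(e) = σ(τ(ρ(e))). ρ(e) = a, then τ(a) = d, then σ(d) = b, so the result is b.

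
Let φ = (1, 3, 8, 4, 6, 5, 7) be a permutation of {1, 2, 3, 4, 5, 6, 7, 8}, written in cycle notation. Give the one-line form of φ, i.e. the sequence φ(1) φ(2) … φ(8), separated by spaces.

Reading each image from the cycles: 1↦3, 2↦2, 3↦8, 4↦6, 5↦7, 6↦5, 7↦1, 8↦4.
So the one-line form is 3 2 8 6 7 5 1 4.

3 2 8 6 7 5 1 4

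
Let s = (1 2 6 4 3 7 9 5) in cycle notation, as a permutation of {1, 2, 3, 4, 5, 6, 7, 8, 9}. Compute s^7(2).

1

2 lies in the 8-cycle (1 2 6 4 3 7 9 5).
Advancing 7 steps from 2: 2 → 6 → 4 → 3 → 7 → 9 → 5 → 1.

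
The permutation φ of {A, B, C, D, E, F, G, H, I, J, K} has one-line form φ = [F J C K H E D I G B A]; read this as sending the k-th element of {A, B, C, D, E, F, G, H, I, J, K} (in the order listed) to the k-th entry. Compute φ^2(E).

I

Tracing E → H → … returns to E after 8 steps, so E lies in an 8-cycle (A, F, E, H, I, G, D, K).
Advancing 2 steps from E: E → H → I.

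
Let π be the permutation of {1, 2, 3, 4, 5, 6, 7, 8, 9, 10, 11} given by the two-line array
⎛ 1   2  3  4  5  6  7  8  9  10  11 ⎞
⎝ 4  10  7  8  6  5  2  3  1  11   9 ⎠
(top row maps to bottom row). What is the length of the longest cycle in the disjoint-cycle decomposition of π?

Decomposing into disjoint cycles gives (1 4 8 3 7 2 10 11 9)(5 6); the longest has length 9.

9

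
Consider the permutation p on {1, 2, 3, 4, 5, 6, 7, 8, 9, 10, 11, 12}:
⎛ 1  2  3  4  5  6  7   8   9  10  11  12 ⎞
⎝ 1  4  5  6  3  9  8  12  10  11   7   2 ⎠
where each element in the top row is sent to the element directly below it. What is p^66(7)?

2

Tracing 7 → 8 → … returns to 7 after 9 steps, so 7 lies in a 9-cycle (2 4 6 9 10 11 7 8 12).
Powers repeat with period 9 on this cycle, and 66 mod 9 = 3, so p^66(7) = p^3(7).
Advancing 3 steps from 7: 7 → 8 → 12 → 2.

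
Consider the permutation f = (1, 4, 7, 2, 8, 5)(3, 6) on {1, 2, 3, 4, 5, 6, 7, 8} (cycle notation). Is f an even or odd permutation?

The cycle lengths are 6, 2.
A cycle of length ℓ contributes ℓ−1 transpositions, so f is a product of 5 + 1 = 6 transpositions — even.

even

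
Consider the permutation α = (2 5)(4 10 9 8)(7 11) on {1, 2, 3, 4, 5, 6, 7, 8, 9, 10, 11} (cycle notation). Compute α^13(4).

10

4 lies in the 4-cycle (4 10 9 8).
Powers repeat with period 4 on this cycle, and 13 mod 4 = 1, so α^13(4) = α^1(4).
Advancing 1 step from 4: 4 → 10.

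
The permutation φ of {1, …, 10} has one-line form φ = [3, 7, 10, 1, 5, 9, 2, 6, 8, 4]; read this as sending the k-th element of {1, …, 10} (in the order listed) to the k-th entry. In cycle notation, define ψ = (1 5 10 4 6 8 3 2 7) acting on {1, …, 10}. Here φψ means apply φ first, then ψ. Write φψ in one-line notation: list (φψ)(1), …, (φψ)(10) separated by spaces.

(φψ)(x) = ψ(φ(x)). Computing each image: ψ(φ(1)) = ψ(3) = 2, ψ(φ(2)) = ψ(7) = 1, ψ(φ(3)) = ψ(10) = 4, ψ(φ(4)) = ψ(1) = 5, ψ(φ(5)) = ψ(5) = 10, ψ(φ(6)) = ψ(9) = 9, ψ(φ(7)) = ψ(2) = 7, ψ(φ(8)) = ψ(6) = 8, ψ(φ(9)) = ψ(8) = 3, ψ(φ(10)) = ψ(4) = 6.
Hence φψ = [2 1 4 5 10 9 7 8 3 6].

2 1 4 5 10 9 7 8 3 6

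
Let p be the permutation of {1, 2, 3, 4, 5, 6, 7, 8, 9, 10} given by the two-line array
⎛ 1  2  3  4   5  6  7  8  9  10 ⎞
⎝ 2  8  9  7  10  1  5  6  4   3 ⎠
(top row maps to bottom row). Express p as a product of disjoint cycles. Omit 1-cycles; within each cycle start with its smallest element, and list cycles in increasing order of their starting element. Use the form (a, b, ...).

(1, 2, 8, 6)(3, 9, 4, 7, 5, 10)

Start at 1 and follow images: 1 → 2 → 8 → 6 → 1, giving the cycle (1, 2, 8, 6).
Continuing from each remaining unvisited element yields (1, 2, 8, 6)(3, 9, 4, 7, 5, 10).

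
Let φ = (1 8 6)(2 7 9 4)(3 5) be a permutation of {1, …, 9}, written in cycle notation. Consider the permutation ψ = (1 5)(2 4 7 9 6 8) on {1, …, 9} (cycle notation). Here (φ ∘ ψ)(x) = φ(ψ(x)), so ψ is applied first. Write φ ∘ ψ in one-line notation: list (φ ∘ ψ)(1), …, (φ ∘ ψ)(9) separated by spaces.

(φ ∘ ψ)(x) = φ(ψ(x)). Computing each image: φ(ψ(1)) = φ(5) = 3, φ(ψ(2)) = φ(4) = 2, φ(ψ(3)) = φ(3) = 5, φ(ψ(4)) = φ(7) = 9, φ(ψ(5)) = φ(1) = 8, φ(ψ(6)) = φ(8) = 6, φ(ψ(7)) = φ(9) = 4, φ(ψ(8)) = φ(2) = 7, φ(ψ(9)) = φ(6) = 1.
Hence φ ∘ ψ = [3 2 5 9 8 6 4 7 1].

3 2 5 9 8 6 4 7 1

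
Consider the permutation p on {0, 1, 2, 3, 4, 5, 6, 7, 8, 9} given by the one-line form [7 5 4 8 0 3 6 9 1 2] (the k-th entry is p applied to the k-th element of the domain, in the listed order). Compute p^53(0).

2

Tracing 0 → 7 → … returns to 0 after 5 steps, so 0 lies in a 5-cycle (0 7 9 2 4).
On a 5-cycle, p^5 is the identity, so p^53 = p^3 there (53 ≡ 3 mod 5).
Stepping 3 places around the cycle: 0 → 7 → 9 → 2.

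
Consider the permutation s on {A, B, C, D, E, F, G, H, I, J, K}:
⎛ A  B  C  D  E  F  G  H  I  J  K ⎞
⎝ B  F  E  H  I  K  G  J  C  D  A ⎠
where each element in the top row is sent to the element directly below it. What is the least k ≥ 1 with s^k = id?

12

Writing s as disjoint cycles, the cycle lengths are 4, 3, 3, 1.
The order is lcm(4, 3, 3) = 12.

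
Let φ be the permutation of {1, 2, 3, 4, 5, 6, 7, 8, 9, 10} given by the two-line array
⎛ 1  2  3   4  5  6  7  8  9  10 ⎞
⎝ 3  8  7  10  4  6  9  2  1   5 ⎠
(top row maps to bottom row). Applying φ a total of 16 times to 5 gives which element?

4

Tracing 5 → 4 → … returns to 5 after 3 steps, so 5 lies in a 3-cycle (4, 10, 5).
On a 3-cycle, φ^3 is the identity, so φ^16 = φ^1 there (16 ≡ 1 mod 3).
Stepping 1 place around the cycle: 5 → 4.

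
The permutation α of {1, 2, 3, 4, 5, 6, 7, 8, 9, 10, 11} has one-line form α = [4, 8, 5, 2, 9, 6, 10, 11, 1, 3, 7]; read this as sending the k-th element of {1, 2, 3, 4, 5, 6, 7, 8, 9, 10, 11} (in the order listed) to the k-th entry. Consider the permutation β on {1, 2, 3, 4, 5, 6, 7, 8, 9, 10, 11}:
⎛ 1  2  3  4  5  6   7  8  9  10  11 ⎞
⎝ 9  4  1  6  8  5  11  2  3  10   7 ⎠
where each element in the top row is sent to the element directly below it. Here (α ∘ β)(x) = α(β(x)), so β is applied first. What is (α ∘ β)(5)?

First apply β: β(5) = 8, then α(8) = 11. Thus (α ∘ β)(5) = 11.

11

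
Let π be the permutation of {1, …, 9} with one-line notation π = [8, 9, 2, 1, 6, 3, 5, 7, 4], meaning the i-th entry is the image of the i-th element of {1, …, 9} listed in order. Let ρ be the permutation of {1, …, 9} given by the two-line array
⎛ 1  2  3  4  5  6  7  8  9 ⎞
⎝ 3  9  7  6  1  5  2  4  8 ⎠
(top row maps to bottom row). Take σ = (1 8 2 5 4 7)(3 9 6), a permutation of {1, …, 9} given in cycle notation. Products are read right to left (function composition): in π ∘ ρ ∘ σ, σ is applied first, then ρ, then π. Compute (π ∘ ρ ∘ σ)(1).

(π ∘ ρ ∘ σ)(1) = π(ρ(σ(1))). σ(1) = 8, then ρ(8) = 4, then π(4) = 1, so the result is 1.

1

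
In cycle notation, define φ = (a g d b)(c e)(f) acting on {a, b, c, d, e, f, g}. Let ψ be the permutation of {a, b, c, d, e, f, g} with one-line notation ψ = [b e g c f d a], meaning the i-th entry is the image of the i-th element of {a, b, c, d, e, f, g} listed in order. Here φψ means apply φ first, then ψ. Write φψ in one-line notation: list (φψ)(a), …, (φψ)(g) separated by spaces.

a b f e g d c

(φψ)(x) = ψ(φ(x)). Computing each image: ψ(φ(a)) = ψ(g) = a, ψ(φ(b)) = ψ(a) = b, ψ(φ(c)) = ψ(e) = f, ψ(φ(d)) = ψ(b) = e, ψ(φ(e)) = ψ(c) = g, ψ(φ(f)) = ψ(f) = d, ψ(φ(g)) = ψ(d) = c.
Hence φψ = [a b f e g d c].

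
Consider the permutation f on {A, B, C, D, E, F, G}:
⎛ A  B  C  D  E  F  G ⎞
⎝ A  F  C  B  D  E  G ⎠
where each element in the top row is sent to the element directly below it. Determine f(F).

E

The entry below F in the array is E, so f(F) = E.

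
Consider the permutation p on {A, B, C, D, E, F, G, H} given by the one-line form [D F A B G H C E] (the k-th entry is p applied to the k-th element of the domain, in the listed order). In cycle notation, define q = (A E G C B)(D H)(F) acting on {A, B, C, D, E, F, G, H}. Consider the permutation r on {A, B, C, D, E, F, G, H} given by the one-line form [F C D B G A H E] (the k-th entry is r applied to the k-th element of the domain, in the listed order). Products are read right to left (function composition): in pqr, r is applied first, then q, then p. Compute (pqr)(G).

B

(pqr)(G) = p(q(r(G))). r(G) = H, then q(H) = D, then p(D) = B, so the result is B.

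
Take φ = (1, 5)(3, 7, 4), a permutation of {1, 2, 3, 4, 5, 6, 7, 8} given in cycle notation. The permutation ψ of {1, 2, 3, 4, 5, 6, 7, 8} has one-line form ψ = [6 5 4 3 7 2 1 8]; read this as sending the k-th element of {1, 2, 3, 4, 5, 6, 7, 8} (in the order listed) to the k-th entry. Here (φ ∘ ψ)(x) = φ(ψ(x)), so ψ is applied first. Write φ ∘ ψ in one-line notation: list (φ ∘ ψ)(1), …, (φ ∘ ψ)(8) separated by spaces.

For each element, apply ψ then φ: 1 → 6 → 6; 2 → 5 → 1; 3 → 4 → 3; 4 → 3 → 7; 5 → 7 → 4; 6 → 2 → 2; 7 → 1 → 5; 8 → 8 → 8.
Collecting the images, φ ∘ ψ = [6 1 3 7 4 2 5 8].

6 1 3 7 4 2 5 8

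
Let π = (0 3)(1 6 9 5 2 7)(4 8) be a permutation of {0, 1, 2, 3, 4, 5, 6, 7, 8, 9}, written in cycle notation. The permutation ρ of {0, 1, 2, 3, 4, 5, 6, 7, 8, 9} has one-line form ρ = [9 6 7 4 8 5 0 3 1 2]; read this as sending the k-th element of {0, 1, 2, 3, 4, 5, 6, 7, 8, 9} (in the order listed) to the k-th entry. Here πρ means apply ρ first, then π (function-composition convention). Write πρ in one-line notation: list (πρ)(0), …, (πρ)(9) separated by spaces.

(πρ)(x) = π(ρ(x)). Computing each image: π(ρ(0)) = π(9) = 5, π(ρ(1)) = π(6) = 9, π(ρ(2)) = π(7) = 1, π(ρ(3)) = π(4) = 8, π(ρ(4)) = π(8) = 4, π(ρ(5)) = π(5) = 2, π(ρ(6)) = π(0) = 3, π(ρ(7)) = π(3) = 0, π(ρ(8)) = π(1) = 6, π(ρ(9)) = π(2) = 7.
Hence πρ = [5 9 1 8 4 2 3 0 6 7].

5 9 1 8 4 2 3 0 6 7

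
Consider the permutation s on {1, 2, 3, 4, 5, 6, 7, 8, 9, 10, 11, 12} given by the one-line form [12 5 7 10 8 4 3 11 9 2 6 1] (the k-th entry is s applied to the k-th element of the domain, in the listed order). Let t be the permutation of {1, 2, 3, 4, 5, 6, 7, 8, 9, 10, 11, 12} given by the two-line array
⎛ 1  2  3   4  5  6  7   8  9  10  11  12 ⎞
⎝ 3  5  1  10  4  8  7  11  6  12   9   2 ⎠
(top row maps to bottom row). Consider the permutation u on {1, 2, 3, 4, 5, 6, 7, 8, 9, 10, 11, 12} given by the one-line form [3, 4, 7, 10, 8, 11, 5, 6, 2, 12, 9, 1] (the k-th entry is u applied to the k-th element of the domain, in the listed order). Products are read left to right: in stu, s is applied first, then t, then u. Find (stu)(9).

11

(stu)(9) = u(t(s(9))). s(9) = 9, then t(9) = 6, then u(6) = 11, so the result is 11.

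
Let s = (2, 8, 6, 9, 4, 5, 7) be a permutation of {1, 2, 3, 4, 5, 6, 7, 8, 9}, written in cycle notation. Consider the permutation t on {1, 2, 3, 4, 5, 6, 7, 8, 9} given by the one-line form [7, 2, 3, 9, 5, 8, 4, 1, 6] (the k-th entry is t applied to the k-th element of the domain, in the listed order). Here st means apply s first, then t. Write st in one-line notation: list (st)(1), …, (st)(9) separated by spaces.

Chase each element through s then t: 1 → 1 → 7; 2 → 8 → 1; 3 → 3 → 3; 4 → 5 → 5; 5 → 7 → 4; 6 → 9 → 6; 7 → 2 → 2; 8 → 6 → 8; 9 → 4 → 9.
Collecting the images, st = [7 1 3 5 4 6 2 8 9].

7 1 3 5 4 6 2 8 9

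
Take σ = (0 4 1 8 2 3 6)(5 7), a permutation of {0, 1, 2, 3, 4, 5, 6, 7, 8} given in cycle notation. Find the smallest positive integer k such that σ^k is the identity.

14

The disjoint cycles have lengths 7, 2.
The order of σ is the least common multiple of its cycle lengths: lcm(7, 2) = 14.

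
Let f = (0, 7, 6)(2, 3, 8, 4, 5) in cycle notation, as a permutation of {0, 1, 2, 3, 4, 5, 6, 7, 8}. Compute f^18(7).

7

7 lies in the 3-cycle (0, 7, 6).
On a 3-cycle, f^3 is the identity, so f^18 = f^0 there (18 ≡ 0 mod 3).
So f^18(7) = 7.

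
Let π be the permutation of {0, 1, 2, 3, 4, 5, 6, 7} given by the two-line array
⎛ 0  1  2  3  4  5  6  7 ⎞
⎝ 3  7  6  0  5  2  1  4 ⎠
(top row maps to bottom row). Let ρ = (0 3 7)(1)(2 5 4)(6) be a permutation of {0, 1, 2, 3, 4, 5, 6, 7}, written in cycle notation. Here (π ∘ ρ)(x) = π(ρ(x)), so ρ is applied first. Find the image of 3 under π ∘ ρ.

4

ρ(3) = 7, then π(7) = 4; composing gives (π ∘ ρ)(3) = 4.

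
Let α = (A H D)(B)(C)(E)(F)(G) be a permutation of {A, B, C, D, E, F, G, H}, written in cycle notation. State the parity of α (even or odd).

The cycle lengths are 3, 1, 1, 1, 1, 1.
A cycle is odd iff its length is even; α has 0 even-length cycles, so sgn(α) = (−1)^0 and α is even.

even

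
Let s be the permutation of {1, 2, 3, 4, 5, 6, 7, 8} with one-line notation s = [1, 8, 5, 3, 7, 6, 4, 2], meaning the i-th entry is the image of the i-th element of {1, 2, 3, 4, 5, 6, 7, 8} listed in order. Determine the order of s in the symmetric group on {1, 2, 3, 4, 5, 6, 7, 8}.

The disjoint-cycle form of s has cycle lengths 4, 2, 1, 1.
The order of s is the least common multiple of its cycle lengths: lcm(4, 2) = 4.

4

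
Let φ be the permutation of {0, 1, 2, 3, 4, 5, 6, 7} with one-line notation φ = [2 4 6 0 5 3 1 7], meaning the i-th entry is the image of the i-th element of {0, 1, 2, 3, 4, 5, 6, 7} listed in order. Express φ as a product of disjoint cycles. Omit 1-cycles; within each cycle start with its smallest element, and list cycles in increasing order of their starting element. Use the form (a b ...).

From 0: 0 → 2 → 6 → 1 → 4 → 5 → 3 → 0, closing the cycle (0 2 6 1 4 5 3).
Continuing from each remaining unvisited element yields (0 2 6 1 4 5 3).

(0 2 6 1 4 5 3)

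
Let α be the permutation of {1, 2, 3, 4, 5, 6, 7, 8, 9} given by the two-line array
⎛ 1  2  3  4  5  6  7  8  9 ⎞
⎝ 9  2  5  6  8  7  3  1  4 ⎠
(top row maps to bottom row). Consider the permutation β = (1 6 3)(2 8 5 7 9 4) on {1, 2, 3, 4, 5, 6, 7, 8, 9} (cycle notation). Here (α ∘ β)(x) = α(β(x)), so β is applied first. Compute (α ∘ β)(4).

β(4) = 2, then α(2) = 2; composing gives (α ∘ β)(4) = 2.

2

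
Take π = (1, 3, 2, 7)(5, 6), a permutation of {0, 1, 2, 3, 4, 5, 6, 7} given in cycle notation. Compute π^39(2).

3

2 lies in the 4-cycle (1, 3, 2, 7).
Powers repeat with period 4 on this cycle, and 39 mod 4 = 3, so π^39(2) = π^3(2).
Stepping 3 places around the cycle: 2 → 7 → 1 → 3.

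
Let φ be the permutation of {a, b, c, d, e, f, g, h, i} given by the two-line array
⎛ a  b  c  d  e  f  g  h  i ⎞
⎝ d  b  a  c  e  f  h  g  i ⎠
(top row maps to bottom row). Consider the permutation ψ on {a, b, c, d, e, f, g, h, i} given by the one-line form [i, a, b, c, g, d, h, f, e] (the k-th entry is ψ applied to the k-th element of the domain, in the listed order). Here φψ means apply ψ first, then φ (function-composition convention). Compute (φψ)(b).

First apply ψ: ψ(b) = a, then φ(a) = d. Thus (φψ)(b) = d.

d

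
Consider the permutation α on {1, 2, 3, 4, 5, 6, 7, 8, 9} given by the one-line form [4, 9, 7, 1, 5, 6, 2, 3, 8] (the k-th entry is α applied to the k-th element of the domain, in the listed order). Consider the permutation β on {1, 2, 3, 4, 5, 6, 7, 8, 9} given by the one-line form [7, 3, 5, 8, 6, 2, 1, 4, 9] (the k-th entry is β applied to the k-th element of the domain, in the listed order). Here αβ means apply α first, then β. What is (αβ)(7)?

3

(αβ)(7) = β(α(7)). α(7) = 2, then β(2) = 3. So (αβ)(7) = 3.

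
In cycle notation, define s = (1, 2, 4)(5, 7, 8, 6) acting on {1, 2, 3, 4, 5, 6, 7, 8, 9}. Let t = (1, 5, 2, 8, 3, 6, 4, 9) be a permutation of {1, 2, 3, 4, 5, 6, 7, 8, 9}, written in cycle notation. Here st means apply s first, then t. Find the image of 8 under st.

s(8) = 6, then t(6) = 4; composing gives (st)(8) = 4.

4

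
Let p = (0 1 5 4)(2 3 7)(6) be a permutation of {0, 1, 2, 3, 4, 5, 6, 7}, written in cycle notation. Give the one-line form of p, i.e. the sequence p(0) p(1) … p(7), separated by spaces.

Each element maps to the next entry in its cycle (wrapping to the front): 0↦1, 1↦5, 2↦3, 3↦7, 4↦0, 5↦4, 6↦6, 7↦2.
So the one-line form is 1 5 3 7 0 4 6 2.

1 5 3 7 0 4 6 2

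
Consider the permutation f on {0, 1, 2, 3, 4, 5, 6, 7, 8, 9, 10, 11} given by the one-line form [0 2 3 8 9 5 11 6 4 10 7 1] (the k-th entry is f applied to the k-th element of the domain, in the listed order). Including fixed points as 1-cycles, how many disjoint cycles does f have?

3

The cycle decomposition is (0)(1, 2, 3, 8, 4, 9, 10, 7, 6, 11)(5), which has 3 cycles (counting 1-cycles).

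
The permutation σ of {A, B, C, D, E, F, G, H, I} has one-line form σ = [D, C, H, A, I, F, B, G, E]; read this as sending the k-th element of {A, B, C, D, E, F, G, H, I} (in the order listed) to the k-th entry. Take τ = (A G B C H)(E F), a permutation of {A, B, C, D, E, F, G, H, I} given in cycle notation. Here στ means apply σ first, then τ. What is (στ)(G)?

C

First apply σ: σ(G) = B, then τ(B) = C. Thus (στ)(G) = C.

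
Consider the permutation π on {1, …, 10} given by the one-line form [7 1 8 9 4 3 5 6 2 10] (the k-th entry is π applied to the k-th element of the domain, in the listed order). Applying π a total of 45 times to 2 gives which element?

5

Tracing 2 → 1 → … returns to 2 after 6 steps, so 2 lies in a 6-cycle (1 7 5 4 9 2).
On a 6-cycle, π^6 is the identity, so π^45 = π^3 there (45 ≡ 3 mod 6).
Stepping 3 places around the cycle: 2 → 1 → 7 → 5.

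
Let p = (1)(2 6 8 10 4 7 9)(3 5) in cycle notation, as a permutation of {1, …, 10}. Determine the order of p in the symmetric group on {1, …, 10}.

The cycle type of p is (7, 2, 1).
The order is lcm(7, 2) = 14.

14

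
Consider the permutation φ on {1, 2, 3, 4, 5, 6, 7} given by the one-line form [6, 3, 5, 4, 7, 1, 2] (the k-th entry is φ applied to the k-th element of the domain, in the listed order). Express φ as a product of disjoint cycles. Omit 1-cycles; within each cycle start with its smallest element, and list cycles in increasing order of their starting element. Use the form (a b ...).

(1 6)(2 3 5 7)

From 1: 1 → 6 → 1, closing the cycle (1 6).
Continuing from each remaining unvisited element yields (1 6)(2 3 5 7).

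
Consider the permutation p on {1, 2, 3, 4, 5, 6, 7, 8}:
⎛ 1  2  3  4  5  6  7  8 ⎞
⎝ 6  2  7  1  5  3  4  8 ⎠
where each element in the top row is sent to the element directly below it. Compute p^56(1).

6

Tracing 1 → 6 → … returns to 1 after 5 steps, so 1 lies in a 5-cycle (1, 6, 3, 7, 4).
Powers repeat with period 5 on this cycle, and 56 mod 5 = 1, so p^56(1) = p^1(1).
Stepping 1 place around the cycle: 1 → 6.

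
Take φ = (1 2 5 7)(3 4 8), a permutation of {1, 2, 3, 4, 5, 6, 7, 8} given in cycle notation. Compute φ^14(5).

1

5 lies in the 4-cycle (1 2 5 7).
On a 4-cycle, φ^4 is the identity, so φ^14 = φ^2 there (14 ≡ 2 mod 4).
Advancing 2 steps from 5: 5 → 7 → 1.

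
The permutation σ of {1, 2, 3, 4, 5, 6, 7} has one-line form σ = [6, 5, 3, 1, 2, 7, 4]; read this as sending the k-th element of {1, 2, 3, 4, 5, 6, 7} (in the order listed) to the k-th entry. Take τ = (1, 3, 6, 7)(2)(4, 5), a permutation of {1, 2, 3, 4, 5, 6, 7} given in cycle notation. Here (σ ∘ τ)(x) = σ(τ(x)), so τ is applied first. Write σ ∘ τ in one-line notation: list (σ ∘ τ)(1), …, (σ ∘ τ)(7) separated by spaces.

For each element, apply τ then σ: 1 → 3 → 3; 2 → 2 → 5; 3 → 6 → 7; 4 → 5 → 2; 5 → 4 → 1; 6 → 7 → 4; 7 → 1 → 6.
So σ ∘ τ in one-line form is 3 5 7 2 1 4 6.

3 5 7 2 1 4 6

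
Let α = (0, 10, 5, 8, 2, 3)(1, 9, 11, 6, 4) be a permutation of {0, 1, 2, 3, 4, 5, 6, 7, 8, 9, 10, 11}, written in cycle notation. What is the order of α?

30

The cycle type of α is (6, 5, 1).
The order is lcm(6, 5) = 30.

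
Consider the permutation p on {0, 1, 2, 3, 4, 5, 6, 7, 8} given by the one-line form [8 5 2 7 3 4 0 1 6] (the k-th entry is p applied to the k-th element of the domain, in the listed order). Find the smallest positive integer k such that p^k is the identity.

15

Writing p as disjoint cycles, the cycle lengths are 5, 3, 1.
The order of p is the least common multiple of its cycle lengths: lcm(5, 3) = 15.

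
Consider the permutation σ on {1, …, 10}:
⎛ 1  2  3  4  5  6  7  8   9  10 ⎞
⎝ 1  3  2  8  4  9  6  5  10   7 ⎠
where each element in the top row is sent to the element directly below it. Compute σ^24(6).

6

Tracing 6 → 9 → … returns to 6 after 4 steps, so 6 lies in a 4-cycle (6 9 10 7).
Powers repeat with period 4 on this cycle, and 24 mod 4 = 0, so σ^24(6) = σ^0(6).
So σ^24(6) = 6.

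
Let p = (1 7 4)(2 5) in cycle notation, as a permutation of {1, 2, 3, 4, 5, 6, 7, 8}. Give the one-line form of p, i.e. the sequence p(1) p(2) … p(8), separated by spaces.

7 5 3 1 2 6 4 8

Each element maps to the next entry in its cycle (wrapping to the front): 1→7, 2→5, 3→3, 4→1, 5→2, 6→6, 7→4, 8→8.
So the one-line form is 7 5 3 1 2 6 4 8.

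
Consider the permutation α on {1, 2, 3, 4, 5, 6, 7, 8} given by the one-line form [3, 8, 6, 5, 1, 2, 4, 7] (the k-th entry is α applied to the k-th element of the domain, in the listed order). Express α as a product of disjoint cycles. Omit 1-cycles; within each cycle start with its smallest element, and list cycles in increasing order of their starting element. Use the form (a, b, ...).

Start at 1 and follow images: 1 → 3 → 6 → 2 → 8 → 7 → 4 → 5 → 1, giving the cycle (1, 3, 6, 2, 8, 7, 4, 5).
Repeating from the next unused element and collecting all non-trivial cycles gives (1, 3, 6, 2, 8, 7, 4, 5).

(1, 3, 6, 2, 8, 7, 4, 5)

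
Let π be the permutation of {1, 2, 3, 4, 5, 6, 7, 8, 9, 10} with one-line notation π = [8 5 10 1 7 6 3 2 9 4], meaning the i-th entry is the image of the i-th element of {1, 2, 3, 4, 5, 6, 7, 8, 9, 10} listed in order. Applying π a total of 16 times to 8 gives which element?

8

Tracing 8 → 2 → … returns to 8 after 8 steps, so 8 lies in an 8-cycle (1 8 2 5 7 3 10 4).
On an 8-cycle, π^8 is the identity, so π^16 = π^0 there (16 ≡ 0 mod 8).
So π^16(8) = 8.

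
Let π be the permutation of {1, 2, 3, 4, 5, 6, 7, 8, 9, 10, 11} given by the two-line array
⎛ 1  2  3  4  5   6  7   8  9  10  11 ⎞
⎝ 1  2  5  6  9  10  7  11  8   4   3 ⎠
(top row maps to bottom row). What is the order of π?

15

Writing π as disjoint cycles, the cycle lengths are 5, 3, 1, 1, 1.
The order of π is the least common multiple of its cycle lengths: lcm(5, 3) = 15.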